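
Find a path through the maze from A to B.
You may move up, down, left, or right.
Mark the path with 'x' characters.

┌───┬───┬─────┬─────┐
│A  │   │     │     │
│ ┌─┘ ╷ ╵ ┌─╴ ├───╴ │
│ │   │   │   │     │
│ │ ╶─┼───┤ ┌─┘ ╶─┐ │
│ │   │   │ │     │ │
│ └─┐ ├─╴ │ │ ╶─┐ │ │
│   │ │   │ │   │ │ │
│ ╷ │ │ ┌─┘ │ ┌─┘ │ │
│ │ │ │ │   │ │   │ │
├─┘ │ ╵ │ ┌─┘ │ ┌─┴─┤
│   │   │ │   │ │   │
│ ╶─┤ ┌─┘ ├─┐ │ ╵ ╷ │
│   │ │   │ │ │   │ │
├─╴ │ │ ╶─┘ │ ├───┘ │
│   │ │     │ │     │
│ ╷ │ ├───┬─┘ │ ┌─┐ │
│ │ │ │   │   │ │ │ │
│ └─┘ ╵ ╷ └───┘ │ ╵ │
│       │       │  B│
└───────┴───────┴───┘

Finding the shortest path through the maze:
Path length: 28 steps
Directions: down → down → down → right → down → down → left → down → right → down → left → down → down → right → right → right → up → right → down → right → right → right → up → up → right → right → down → down

Solution:

┌───┬───┬─────┬─────┐
│A  │   │     │     │
│ ┌─┘ ╷ ╵ ┌─╴ ├───╴ │
│x│   │   │   │     │
│ │ ╶─┼───┤ ┌─┘ ╶─┐ │
│x│   │   │ │     │ │
│ └─┐ ├─╴ │ │ ╶─┐ │ │
│x x│ │   │ │   │ │ │
│ ╷ │ │ ┌─┘ │ ┌─┘ │ │
│ │x│ │ │   │ │   │ │
├─┘ │ ╵ │ ┌─┘ │ ┌─┴─┤
│x x│   │ │   │ │   │
│ ╶─┤ ┌─┘ ├─┐ │ ╵ ╷ │
│x x│ │   │ │ │   │ │
├─╴ │ │ ╶─┘ │ ├───┘ │
│x x│ │     │ │x x x│
│ ╷ │ ├───┬─┘ │ ┌─┐ │
│x│ │ │x x│   │x│ │x│
│ └─┘ ╵ ╷ └───┘ │ ╵ │
│x x x x│x x x x│  B│
└───────┴───────┴───┘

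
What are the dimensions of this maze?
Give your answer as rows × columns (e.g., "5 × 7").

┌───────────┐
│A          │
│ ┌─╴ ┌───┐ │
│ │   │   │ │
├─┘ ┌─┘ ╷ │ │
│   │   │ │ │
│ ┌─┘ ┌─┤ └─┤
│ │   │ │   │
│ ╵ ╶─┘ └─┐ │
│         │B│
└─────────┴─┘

Counting the maze dimensions:
Rows (vertical): 5
Columns (horizontal): 6
Dimensions: 5 × 6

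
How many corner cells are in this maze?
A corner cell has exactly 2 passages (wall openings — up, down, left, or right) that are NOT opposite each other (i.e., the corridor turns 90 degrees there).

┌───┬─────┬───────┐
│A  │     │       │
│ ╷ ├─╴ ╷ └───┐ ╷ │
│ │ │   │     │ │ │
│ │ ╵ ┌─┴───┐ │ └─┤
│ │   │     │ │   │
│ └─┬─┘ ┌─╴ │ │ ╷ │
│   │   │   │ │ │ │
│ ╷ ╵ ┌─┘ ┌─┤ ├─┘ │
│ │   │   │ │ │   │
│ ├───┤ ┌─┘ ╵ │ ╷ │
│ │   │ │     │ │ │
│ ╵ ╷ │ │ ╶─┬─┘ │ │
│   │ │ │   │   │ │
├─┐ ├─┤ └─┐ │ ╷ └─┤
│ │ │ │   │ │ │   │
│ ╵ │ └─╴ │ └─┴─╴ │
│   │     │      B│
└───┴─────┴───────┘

Counting corner cells (2 non-opposite passages):
Total corners: 41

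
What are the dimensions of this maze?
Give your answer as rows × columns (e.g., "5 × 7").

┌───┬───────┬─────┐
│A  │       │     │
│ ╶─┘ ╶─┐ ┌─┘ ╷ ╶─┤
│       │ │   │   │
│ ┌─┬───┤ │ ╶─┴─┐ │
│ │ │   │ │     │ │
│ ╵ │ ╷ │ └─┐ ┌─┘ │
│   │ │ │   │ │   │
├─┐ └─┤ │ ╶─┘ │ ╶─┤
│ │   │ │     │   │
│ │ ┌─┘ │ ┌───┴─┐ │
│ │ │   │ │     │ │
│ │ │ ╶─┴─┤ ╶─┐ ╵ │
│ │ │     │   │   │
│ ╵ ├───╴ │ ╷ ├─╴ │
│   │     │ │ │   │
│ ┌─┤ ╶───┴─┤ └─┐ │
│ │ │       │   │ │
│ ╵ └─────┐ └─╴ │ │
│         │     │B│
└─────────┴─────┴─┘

Counting the maze dimensions:
Rows (vertical): 10
Columns (horizontal): 9
Dimensions: 10 × 9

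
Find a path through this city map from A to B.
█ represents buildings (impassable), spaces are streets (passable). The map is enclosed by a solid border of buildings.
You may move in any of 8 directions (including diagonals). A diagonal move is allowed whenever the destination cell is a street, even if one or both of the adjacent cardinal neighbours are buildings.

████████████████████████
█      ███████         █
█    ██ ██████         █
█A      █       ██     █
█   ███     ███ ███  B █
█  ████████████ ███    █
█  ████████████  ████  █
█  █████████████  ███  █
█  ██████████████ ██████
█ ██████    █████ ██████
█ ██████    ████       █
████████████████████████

Finding the shortest path from A to B:
Movement: 8-directional
Path length: 20 steps
Directions: right → right → right → right → right → right → down-right → right → right → right → up-right → right → right → right → up-right → right → right → right → down-right → down-right

Solution:

████████████████████████
█      ███████         █
█    ██ ██████  →→→↘   █
█A→→→→→↘█   →→→↗██  ↘  █
█   ███ →→→↗███ ███  B █
█  ████████████ ███    █
█  ████████████  ████  █
█  █████████████  ███  █
█  ██████████████ ██████
█ ██████    █████ ██████
█ ██████    ████       █
████████████████████████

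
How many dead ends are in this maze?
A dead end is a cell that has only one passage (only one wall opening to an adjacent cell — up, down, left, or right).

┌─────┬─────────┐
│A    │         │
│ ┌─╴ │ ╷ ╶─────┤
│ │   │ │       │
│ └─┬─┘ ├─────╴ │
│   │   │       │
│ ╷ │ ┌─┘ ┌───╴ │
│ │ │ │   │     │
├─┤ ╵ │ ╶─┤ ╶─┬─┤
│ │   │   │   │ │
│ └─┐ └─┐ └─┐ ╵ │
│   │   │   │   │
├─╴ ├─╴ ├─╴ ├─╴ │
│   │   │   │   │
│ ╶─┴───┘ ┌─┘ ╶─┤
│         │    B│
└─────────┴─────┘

Checking each cell for number of passages:

Dead ends found at positions:
  (0, 7)
  (1, 1)
  (3, 0)
  (4, 0)
  (4, 7)
  (6, 2)
  (7, 5)
  (7, 7)
Total dead ends: 8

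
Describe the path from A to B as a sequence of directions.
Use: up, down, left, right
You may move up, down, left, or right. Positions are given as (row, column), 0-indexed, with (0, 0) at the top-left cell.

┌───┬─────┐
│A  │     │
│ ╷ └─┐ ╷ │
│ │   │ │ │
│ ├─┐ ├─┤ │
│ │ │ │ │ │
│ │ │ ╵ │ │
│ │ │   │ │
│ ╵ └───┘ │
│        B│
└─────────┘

Finding the path and converting it to directions:
Path through cells: (0,0) → (1,0) → (2,0) → (3,0) → (4,0) → (4,1) → (4,2) → (4,3) → (4,4)
Directions: down, down, down, down, right, right, right, right

Solution:

┌───┬─────┐
│A  │     │
│ ╷ └─┐ ╷ │
│↓│   │ │ │
│ ├─┐ ├─┤ │
│↓│ │ │ │ │
│ │ │ ╵ │ │
│↓│ │   │ │
│ ╵ └───┘ │
│↳ → → → B│
└─────────┘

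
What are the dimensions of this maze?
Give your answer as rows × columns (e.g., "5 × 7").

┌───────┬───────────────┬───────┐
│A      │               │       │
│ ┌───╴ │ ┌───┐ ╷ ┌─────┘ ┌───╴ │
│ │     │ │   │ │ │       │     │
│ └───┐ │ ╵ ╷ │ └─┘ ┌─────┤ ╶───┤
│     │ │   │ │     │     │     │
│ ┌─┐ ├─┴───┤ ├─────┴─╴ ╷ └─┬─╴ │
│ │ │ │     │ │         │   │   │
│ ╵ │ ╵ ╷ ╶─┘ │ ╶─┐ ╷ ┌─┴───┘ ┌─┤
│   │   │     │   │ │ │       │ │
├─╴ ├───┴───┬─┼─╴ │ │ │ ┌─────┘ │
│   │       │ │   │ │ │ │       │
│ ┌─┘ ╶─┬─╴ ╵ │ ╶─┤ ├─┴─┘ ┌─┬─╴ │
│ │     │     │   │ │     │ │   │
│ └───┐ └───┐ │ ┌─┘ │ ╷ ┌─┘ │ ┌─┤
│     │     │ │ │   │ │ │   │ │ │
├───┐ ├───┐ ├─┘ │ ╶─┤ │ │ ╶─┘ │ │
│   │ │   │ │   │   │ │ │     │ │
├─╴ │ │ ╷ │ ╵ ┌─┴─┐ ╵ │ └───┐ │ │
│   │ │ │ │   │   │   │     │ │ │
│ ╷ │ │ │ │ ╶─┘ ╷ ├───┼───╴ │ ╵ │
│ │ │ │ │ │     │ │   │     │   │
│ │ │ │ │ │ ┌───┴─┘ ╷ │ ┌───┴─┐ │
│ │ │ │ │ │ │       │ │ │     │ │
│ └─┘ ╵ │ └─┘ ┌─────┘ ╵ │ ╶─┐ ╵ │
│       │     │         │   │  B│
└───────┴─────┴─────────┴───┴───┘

Counting the maze dimensions:
Rows (vertical): 13
Columns (horizontal): 16
Dimensions: 13 × 16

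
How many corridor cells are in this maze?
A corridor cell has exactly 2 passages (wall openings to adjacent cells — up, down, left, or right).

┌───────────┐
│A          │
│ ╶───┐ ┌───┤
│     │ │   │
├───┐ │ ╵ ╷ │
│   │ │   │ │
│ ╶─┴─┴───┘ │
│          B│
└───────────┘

Counting cells with exactly 2 passages:
Total corridor cells: 20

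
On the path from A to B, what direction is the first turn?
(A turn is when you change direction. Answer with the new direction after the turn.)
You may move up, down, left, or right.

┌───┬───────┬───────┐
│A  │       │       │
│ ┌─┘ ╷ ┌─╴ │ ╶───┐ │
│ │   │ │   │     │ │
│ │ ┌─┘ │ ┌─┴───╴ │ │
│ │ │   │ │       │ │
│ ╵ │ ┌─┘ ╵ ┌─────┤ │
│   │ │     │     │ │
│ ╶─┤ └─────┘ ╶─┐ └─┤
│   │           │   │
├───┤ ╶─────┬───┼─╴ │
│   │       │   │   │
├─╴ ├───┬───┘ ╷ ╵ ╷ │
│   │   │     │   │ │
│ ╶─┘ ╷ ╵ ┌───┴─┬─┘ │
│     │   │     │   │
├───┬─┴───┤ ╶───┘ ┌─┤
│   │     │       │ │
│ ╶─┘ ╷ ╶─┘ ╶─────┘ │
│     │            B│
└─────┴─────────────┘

Directions: down, down, down, right, up, up, right, up, right, down, down, left, down, down, right, right, right, right, up, right, right, down, right, down, down, down, left, down, left, left, left, down, right, right, right, right
First turn direction: right

Solution:

┌───┬───────┬───────┐
│A  │↱ ↓    │       │
│ ┌─┘ ╷ ┌─╴ │ ╶───┐ │
│↓│↱ ↑│↓│   │     │ │
│ │ ┌─┘ │ ┌─┴───╴ │ │
│↓│↑│↓ ↲│ │       │ │
│ ╵ │ ┌─┘ ╵ ┌─────┤ │
│↳ ↑│↓│     │↱ → ↓│ │
│ ╶─┤ └─────┘ ╶─┐ └─┤
│   │↳ → → → ↑  │↳ ↓│
├───┤ ╶─────┬───┼─╴ │
│   │       │   │  ↓│
├─╴ ├───┬───┘ ╷ ╵ ╷ │
│   │   │     │   │↓│
│ ╶─┘ ╷ ╵ ┌───┴─┬─┘ │
│     │   │     │↓ ↲│
├───┬─┴───┤ ╶───┘ ┌─┤
│   │     │↓ ← ← ↲│ │
│ ╶─┘ ╷ ╶─┘ ╶─────┘ │
│     │    ↳ → → → B│
└─────┴─────────────┘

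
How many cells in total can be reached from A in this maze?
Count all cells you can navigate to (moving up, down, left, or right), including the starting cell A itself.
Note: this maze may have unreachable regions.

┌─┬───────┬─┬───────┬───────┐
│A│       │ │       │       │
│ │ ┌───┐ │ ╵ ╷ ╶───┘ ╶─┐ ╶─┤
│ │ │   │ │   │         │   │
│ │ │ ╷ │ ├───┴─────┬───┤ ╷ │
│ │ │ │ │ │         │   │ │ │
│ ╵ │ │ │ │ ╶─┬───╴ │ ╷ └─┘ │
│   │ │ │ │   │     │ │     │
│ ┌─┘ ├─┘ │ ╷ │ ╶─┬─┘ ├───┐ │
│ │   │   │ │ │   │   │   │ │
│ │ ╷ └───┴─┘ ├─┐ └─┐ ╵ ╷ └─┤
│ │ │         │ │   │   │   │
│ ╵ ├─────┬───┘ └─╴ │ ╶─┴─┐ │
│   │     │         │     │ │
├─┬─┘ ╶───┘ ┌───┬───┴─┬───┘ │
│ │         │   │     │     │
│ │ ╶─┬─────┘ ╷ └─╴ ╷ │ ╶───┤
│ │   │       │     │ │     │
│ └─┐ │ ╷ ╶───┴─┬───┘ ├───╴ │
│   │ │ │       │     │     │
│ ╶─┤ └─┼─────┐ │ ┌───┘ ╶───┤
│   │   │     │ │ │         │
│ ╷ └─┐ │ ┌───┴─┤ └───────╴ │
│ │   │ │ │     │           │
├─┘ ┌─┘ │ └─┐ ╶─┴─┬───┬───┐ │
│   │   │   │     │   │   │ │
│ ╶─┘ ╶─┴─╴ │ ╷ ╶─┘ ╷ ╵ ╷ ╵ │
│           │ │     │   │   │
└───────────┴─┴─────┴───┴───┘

Using BFS/flood-fill to find all reachable cells from A:
Maze size: 14 × 14 = 196 total cells
101 cell(s) are walled off and cannot be reached from A.
Reachable cells: 95

Reachable region (· marks reachable cells):

┌─┬───────┬─┬───────┬───────┐
│A│· · · ·│ │       │       │
│ │ ┌───┐ │ ╵ ╷ ╶───┘ ╶─┐ ╶─┤
│·│·│· ·│·│   │         │   │
│ │ │ ╷ │ ├───┴─────┬───┤ ╷ │
│·│·│·│·│·│· · · · ·│   │ │ │
│ ╵ │ │ │ │ ╶─┬───╴ │ ╷ └─┘ │
│· ·│·│·│·│· ·│· · ·│ │     │
│ ┌─┘ ├─┘ │ ╷ │ ╶─┬─┘ ├───┐ │
│·│· ·│· ·│·│·│· ·│   │   │ │
│ │ ╷ └───┴─┘ ├─┐ └─┐ ╵ ╷ └─┤
│·│·│· · · · ·│·│· ·│   │   │
│ ╵ ├─────┬───┘ └─╴ │ ╶─┴─┐ │
│· ·│· · ·│· · · · ·│     │ │
├─┬─┘ ╶───┘ ┌───┬───┴─┬───┘ │
│·│· · · · ·│   │     │     │
│ │ ╶─┬─────┘ ╷ └─╴ ╷ │ ╶───┤
│·│· ·│       │     │ │     │
│ └─┐ │ ╷ ╶───┴─┬───┘ ├───╴ │
│· ·│·│ │       │     │     │
│ ╶─┤ └─┼─────┐ │ ┌───┘ ╶───┤
│· ·│· ·│· · ·│ │ │         │
│ ╷ └─┐ │ ┌───┴─┤ └───────╴ │
│·│· ·│·│·│     │           │
├─┘ ┌─┘ │ └─┐ ╶─┴─┬───┬───┐ │
│· ·│· ·│· ·│     │   │   │ │
│ ╶─┘ ╶─┴─╴ │ ╷ ╶─┘ ╷ ╵ ╷ ╵ │
│· · · · · ·│ │     │   │   │
└───────────┴─┴─────┴───┴───┘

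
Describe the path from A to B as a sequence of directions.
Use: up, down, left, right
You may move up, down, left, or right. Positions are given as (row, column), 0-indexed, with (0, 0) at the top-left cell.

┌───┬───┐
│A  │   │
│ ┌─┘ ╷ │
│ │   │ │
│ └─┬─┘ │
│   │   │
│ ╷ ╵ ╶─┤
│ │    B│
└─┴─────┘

Finding the path and converting it to directions:
Path through cells: (0,0) → (1,0) → (2,0) → (2,1) → (3,1) → (3,2) → (3,3)
Directions: down, down, right, down, right, right

Solution:

┌───┬───┐
│A  │   │
│ ┌─┘ ╷ │
│↓│   │ │
│ └─┬─┘ │
│↳ ↓│   │
│ ╷ ╵ ╶─┤
│ │↳ → B│
└─┴─────┘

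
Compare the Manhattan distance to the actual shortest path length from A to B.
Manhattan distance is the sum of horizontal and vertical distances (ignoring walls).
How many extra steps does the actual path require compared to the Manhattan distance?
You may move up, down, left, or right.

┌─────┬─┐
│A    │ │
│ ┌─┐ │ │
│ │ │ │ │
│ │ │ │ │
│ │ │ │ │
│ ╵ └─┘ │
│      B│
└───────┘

Manhattan distance: |3 - 0| + |3 - 0| = 6
Actual path length: 6
Extra steps: 6 - 6 = 0

Solution:

┌─────┬─┐
│A    │ │
│ ┌─┐ │ │
│↓│ │ │ │
│ │ │ │ │
│↓│ │ │ │
│ ╵ └─┘ │
│↳ → → B│
└───────┘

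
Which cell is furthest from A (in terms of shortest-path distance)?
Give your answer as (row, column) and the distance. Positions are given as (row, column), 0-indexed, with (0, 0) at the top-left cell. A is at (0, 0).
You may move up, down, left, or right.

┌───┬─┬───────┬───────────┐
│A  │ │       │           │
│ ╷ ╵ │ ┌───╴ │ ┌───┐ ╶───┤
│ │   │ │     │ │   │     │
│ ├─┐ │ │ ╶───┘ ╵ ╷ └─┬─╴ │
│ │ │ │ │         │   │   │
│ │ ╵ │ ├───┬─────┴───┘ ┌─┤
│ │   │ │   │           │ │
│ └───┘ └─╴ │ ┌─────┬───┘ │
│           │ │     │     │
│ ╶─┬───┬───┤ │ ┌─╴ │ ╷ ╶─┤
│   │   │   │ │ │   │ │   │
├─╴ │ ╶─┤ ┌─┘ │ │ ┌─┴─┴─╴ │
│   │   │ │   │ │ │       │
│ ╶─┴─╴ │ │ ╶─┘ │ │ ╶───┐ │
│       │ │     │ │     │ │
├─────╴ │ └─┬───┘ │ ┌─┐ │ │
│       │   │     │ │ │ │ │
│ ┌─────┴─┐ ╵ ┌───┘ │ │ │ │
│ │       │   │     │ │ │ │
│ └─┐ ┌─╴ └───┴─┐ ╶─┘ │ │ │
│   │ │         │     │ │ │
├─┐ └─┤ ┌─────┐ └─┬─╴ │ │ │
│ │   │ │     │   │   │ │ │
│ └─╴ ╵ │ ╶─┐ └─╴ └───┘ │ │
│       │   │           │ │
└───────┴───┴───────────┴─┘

Computing BFS distances from A to all cells:
Furthest cell: (5, 5)
Distance: 64 steps

Path from A to the furthest cell:

┌───┬─┬───────┬───────────┐
│A  │ │↱ → → ↓│↱ → → ↓    │
│ ╷ ╵ │ ┌───╴ │ ┌───┐ ╶───┤
│↓│   │↑│↓ ← ↲│↑│   │↳ → ↓│
│ ├─┐ │ │ ╶───┘ ╵ ╷ └─┬─╴ │
│↓│ │ │↑│↳ → → ↑  │   │↓ ↲│
│ │ ╵ │ ├───┬─────┴───┘ ┌─┤
│↓│   │↑│   │↓ ← ← ← ← ↲│ │
│ └───┘ └─╴ │ ┌─────┬───┘ │
│↳ → → ↑    │↓│↱ → ↓│     │
│ ╶─┬───┬───┤ │ ┌─╴ │ ╷ ╶─┤
│   │   │↱ B│↓│↑│↓ ↲│ │   │
├─╴ │ ╶─┤ ┌─┘ │ │ ┌─┴─┴─╴ │
│   │   │↑│↓ ↲│↑│↓│       │
│ ╶─┴─╴ │ │ ╶─┘ │ │ ╶───┐ │
│       │↑│↳ → ↑│↓│     │ │
├─────╴ │ └─┬───┘ │ ┌─┐ │ │
│       │↑ ↰│↓ ← ↲│ │ │ │ │
│ ┌─────┴─┐ ╵ ┌───┘ │ │ │ │
│ │       │↑ ↲│     │ │ │ │
│ └─┐ ┌─╴ └───┴─┐ ╶─┘ │ │ │
│   │ │         │     │ │ │
├─┐ └─┤ ┌─────┐ └─┬─╴ │ │ │
│ │   │ │     │   │   │ │ │
│ └─╴ ╵ │ ╶─┐ └─╴ └───┘ │ │
│       │   │           │ │
└───────┴───┴───────────┴─┘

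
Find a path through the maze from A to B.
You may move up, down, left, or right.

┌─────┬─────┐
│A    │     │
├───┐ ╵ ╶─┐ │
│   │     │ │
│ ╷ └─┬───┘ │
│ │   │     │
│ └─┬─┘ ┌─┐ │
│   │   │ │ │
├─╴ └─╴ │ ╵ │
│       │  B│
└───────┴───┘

Finding the shortest path through the maze:
Path length: 11 steps
Directions: right → right → down → right → up → right → right → down → down → down → down

Solution:

┌─────┬─────┐
│A → ↓│↱ → ↓│
├───┐ ╵ ╶─┐ │
│   │↳ ↑  │↓│
│ ╷ └─┬───┘ │
│ │   │    ↓│
│ └─┬─┘ ┌─┐ │
│   │   │ │↓│
├─╴ └─╴ │ ╵ │
│       │  B│
└───────┴───┘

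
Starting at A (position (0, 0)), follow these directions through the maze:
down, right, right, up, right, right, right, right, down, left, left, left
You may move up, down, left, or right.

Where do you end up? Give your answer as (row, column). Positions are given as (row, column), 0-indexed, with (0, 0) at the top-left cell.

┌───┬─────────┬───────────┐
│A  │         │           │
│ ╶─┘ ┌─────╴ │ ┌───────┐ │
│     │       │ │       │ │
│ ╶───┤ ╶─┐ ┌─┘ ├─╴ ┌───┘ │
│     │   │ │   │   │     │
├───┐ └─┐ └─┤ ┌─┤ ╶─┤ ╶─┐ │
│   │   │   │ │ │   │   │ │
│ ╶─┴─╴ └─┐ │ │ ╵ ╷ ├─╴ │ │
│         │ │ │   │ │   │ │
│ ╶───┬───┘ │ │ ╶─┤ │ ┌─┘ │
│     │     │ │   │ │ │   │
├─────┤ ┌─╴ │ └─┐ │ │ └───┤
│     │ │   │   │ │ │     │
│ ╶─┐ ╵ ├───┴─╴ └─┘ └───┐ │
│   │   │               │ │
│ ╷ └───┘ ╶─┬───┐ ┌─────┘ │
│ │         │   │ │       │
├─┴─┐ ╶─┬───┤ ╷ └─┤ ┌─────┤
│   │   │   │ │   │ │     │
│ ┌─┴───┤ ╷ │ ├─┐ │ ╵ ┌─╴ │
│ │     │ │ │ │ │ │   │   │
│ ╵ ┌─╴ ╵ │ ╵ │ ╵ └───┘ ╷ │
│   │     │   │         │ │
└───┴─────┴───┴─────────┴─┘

Following directions step by step:
Start: (0, 0)
  down: (0, 0) → (1, 0)
  right: (1, 0) → (1, 1)
  right: (1, 1) → (1, 2)
  up: (1, 2) → (0, 2)
  right: (0, 2) → (0, 3)
  right: (0, 3) → (0, 4)
  right: (0, 4) → (0, 5)
  right: (0, 5) → (0, 6)
  down: (0, 6) → (1, 6)
  left: (1, 6) → (1, 5)
  left: (1, 5) → (1, 4)
  left: (1, 4) → (1, 3)
Final position: (1, 3)

Path taken:

┌───┬─────────┬───────────┐
│A  │↱ → → → ↓│           │
│ ╶─┘ ┌─────╴ │ ┌───────┐ │
│↳ → ↑│B ← ← ↲│ │       │ │
│ ╶───┤ ╶─┐ ┌─┘ ├─╴ ┌───┘ │
│     │   │ │   │   │     │
├───┐ └─┐ └─┤ ┌─┤ ╶─┤ ╶─┐ │
│   │   │   │ │ │   │   │ │
│ ╶─┴─╴ └─┐ │ │ ╵ ╷ ├─╴ │ │
│         │ │ │   │ │   │ │
│ ╶───┬───┘ │ │ ╶─┤ │ ┌─┘ │
│     │     │ │   │ │ │   │
├─────┤ ┌─╴ │ └─┐ │ │ └───┤
│     │ │   │   │ │ │     │
│ ╶─┐ ╵ ├───┴─╴ └─┘ └───┐ │
│   │   │               │ │
│ ╷ └───┘ ╶─┬───┐ ┌─────┘ │
│ │         │   │ │       │
├─┴─┐ ╶─┬───┤ ╷ └─┤ ┌─────┤
│   │   │   │ │   │ │     │
│ ┌─┴───┤ ╷ │ ├─┐ │ ╵ ┌─╴ │
│ │     │ │ │ │ │ │   │   │
│ ╵ ┌─╴ ╵ │ ╵ │ ╵ └───┘ ╷ │
│   │     │   │         │ │
└───┴─────┴───┴─────────┴─┘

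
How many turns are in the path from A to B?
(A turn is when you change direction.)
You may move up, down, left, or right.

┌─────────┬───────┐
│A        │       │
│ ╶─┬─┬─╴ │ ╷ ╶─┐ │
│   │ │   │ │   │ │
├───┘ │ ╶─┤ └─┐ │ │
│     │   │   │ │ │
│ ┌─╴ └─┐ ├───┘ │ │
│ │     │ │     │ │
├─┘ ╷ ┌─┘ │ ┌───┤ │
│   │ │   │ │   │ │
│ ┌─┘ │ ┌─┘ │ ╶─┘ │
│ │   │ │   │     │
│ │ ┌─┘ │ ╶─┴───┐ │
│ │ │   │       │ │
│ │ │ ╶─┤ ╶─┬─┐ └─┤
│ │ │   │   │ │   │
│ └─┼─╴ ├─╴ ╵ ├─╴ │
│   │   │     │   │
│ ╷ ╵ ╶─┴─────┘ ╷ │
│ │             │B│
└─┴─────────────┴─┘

Directions: right, right, right, right, down, left, down, right, down, down, left, down, down, left, down, right, down, left, down, right, right, right, right, right, up, right, down
Number of turns: 17

Solution:

┌─────────┬───────┐
│A → → → ↓│       │
│ ╶─┬─┬─╴ │ ╷ ╶─┐ │
│   │ │↓ ↲│ │   │ │
├───┘ │ ╶─┤ └─┐ │ │
│     │↳ ↓│   │ │ │
│ ┌─╴ └─┐ ├───┘ │ │
│ │     │↓│     │ │
├─┘ ╷ ┌─┘ │ ┌───┤ │
│   │ │↓ ↲│ │   │ │
│ ┌─┘ │ ┌─┘ │ ╶─┘ │
│ │   │↓│   │     │
│ │ ┌─┘ │ ╶─┴───┐ │
│ │ │↓ ↲│       │ │
│ │ │ ╶─┤ ╶─┬─┐ └─┤
│ │ │↳ ↓│   │ │   │
│ └─┼─╴ ├─╴ ╵ ├─╴ │
│   │↓ ↲│     │↱ ↓│
│ ╷ ╵ ╶─┴─────┘ ╷ │
│ │  ↳ → → → → ↑│B│
└─┴─────────────┴─┘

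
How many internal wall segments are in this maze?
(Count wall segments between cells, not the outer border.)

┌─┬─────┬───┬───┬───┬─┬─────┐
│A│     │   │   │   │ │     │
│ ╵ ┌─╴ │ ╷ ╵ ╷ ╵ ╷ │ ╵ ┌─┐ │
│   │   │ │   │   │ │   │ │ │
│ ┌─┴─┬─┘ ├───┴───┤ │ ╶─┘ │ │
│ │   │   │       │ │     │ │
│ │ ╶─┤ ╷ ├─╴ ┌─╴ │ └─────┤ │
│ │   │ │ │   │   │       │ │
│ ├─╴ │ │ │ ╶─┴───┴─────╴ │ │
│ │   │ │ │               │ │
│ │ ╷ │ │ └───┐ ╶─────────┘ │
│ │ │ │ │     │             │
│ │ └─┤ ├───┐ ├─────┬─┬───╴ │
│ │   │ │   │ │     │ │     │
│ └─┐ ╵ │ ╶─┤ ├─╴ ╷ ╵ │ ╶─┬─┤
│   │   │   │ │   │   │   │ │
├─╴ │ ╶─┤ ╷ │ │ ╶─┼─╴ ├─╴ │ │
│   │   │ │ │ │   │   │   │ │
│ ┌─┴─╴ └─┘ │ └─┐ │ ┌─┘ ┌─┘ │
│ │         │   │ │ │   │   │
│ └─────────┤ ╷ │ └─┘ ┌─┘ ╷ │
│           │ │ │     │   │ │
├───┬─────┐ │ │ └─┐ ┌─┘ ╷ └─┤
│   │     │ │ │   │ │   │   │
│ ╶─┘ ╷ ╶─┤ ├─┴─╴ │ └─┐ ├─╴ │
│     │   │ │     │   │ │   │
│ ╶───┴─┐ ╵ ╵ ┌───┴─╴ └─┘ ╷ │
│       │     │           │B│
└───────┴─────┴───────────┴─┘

Counting internal wall segments:
Total internal walls: 169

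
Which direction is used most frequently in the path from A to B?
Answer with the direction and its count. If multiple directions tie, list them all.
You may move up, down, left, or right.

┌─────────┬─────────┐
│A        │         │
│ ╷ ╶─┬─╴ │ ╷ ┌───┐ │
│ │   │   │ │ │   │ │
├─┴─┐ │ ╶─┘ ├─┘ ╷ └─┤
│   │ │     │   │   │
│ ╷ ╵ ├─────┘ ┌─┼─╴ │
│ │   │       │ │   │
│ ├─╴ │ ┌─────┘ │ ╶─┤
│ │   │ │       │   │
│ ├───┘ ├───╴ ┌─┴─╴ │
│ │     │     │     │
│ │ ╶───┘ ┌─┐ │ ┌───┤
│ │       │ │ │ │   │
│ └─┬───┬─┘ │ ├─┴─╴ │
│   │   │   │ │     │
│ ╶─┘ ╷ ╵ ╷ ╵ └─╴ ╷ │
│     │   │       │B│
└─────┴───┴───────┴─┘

Directions: right, down, right, down, down, left, up, left, down, down, down, down, down, down, right, right, up, right, down, right, up, right, down, right, right, right, up, right, down
Counts: {'right': 11, 'down': 12, 'left': 2, 'up': 4}
Most common: down (12 times)

Solution:

┌─────────┬─────────┐
│A ↓      │         │
│ ╷ ╶─┬─╴ │ ╷ ┌───┐ │
│ │↳ ↓│   │ │ │   │ │
├─┴─┐ │ ╶─┘ ├─┘ ╷ └─┤
│↓ ↰│↓│     │   │   │
│ ╷ ╵ ├─────┘ ┌─┼─╴ │
│↓│↑ ↲│       │ │   │
│ ├─╴ │ ┌─────┘ │ ╶─┤
│↓│   │ │       │   │
│ ├───┘ ├───╴ ┌─┴─╴ │
│↓│     │     │     │
│ │ ╶───┘ ┌─┐ │ ┌───┤
│↓│       │ │ │ │   │
│ └─┬───┬─┘ │ ├─┴─╴ │
│↓  │↱ ↓│↱ ↓│ │  ↱ ↓│
│ ╶─┘ ╷ ╵ ╷ ╵ └─╴ ╷ │
│↳ → ↑│↳ ↑│↳ → → ↑│B│
└─────┴───┴───────┴─┘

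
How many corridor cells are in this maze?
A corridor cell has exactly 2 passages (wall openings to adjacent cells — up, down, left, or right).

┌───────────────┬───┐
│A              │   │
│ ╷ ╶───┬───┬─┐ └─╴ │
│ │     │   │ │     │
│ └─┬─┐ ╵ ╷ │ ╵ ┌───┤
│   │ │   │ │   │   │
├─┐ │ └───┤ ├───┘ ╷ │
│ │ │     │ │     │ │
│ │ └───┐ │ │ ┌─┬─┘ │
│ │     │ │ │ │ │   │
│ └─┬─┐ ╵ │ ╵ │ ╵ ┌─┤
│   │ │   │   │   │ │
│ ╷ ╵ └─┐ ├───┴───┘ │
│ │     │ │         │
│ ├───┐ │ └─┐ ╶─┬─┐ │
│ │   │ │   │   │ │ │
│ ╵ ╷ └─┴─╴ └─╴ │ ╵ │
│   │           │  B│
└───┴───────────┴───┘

Counting cells with exactly 2 passages:
Total corridor cells: 72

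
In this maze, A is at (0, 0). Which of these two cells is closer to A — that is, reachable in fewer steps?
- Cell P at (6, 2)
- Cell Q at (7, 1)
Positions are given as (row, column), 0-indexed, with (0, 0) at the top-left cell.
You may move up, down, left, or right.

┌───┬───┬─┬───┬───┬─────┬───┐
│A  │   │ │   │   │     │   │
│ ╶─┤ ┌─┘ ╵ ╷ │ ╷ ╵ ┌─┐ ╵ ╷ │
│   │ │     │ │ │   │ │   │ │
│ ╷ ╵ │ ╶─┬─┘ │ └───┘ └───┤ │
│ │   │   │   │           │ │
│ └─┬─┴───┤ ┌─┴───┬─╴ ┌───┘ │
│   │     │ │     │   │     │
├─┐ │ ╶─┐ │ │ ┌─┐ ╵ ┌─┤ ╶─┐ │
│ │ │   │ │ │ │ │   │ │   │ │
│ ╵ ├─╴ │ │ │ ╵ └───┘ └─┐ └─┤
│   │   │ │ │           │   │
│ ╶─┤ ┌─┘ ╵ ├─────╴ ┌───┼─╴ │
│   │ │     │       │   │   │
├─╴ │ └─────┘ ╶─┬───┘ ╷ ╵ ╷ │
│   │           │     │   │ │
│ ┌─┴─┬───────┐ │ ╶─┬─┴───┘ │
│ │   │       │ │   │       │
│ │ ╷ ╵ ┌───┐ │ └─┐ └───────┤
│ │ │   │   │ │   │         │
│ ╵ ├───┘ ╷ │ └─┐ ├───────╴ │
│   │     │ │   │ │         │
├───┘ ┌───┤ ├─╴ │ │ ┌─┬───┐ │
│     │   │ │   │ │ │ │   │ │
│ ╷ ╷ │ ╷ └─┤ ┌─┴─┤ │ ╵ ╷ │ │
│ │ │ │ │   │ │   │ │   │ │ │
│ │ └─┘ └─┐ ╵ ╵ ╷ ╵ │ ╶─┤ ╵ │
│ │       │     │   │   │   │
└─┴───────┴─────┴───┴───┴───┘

Shortest path A → P at (6, 2): 106 steps
Shortest path A → Q at (7, 1): 10 steps

Q is closer (10 steps vs 106 steps).

Path to P:

┌───┬───┬─┬───┬───┬─────┬───┐
│A  │   │ │   │↓ ↰│↓ ← ↰│↓ ↰│
│ ╶─┤ ┌─┘ ╵ ╷ │ ╷ ╵ ┌─┐ ╵ ╷ │
│↓  │ │     │ │↓│↑ ↲│ │↑ ↲│↑│
│ ╷ ╵ │ ╶─┬─┘ │ └───┘ └───┤ │
│↓│   │   │   │↳ → → ↓    │↑│
│ └─┬─┴───┤ ┌─┴───┬─╴ ┌───┘ │
│↳ ↓│     │ │↓ ← ↰│↓ ↲│↱ → ↑│
├─┐ │ ╶─┐ │ │ ┌─┐ ╵ ┌─┤ ╶─┐ │
│ │↓│   │ │ │↓│ │↑ ↲│ │↑ ↰│ │
│ ╵ ├─╴ │ │ │ ╵ └───┘ └─┐ └─┤
│↓ ↲│   │ │ │↳ → → ↓    │↑ ↰│
│ ╶─┤ ┌─┘ ╵ ├─────╴ ┌───┼─╴ │
│↳ ↓│P│     │↓ ← ← ↲│↱ ↓│↱ ↑│
├─╴ │ └─────┘ ╶─┬───┘ ╷ ╵ ╷ │
│↓ ↲│↑ ← ← ← ↲  │↱ → ↑│↳ ↑│ │
│ ┌─┴─┬───────┐ │ ╶─┬─┴───┘ │
│↓│↱ ↓│↱ → → ↓│ │↑ ↰│       │
│ │ ╷ ╵ ┌───┐ │ └─┐ └───────┤
│↓│↑│↳ ↑│   │↓│   │↑ ← ← ← ↰│
│ ╵ ├───┘ ╷ │ └─┐ ├───────╴ │
│↳ ↑│     │ │↳ ↓│ │↱ → → → ↑│
├───┘ ┌───┤ ├─╴ │ │ ┌─┬───┐ │
│     │   │ │↓ ↲│ │↑│ │   │ │
│ ╷ ╷ │ ╷ └─┤ ┌─┴─┤ │ ╵ ╷ │ │
│ │ │ │ │   │↓│↱ ↓│↑│   │ │ │
│ │ └─┘ └─┐ ╵ ╵ ╷ ╵ │ ╶─┤ ╵ │
│ │       │  ↳ ↑│↳ ↑│   │   │
└─┴───────┴─────┴───┴───┴───┘

Path to Q:

┌───┬───┬─┬───┬───┬─────┬───┐
│A  │   │ │   │   │     │   │
│ ╶─┤ ┌─┘ ╵ ╷ │ ╷ ╵ ┌─┐ ╵ ╷ │
│↓  │ │     │ │ │   │ │   │ │
│ ╷ ╵ │ ╶─┬─┘ │ └───┘ └───┤ │
│↓│   │   │   │           │ │
│ └─┬─┴───┤ ┌─┴───┬─╴ ┌───┘ │
│↳ ↓│     │ │     │   │     │
├─┐ │ ╶─┐ │ │ ┌─┐ ╵ ┌─┤ ╶─┐ │
│ │↓│   │ │ │ │ │   │ │   │ │
│ ╵ ├─╴ │ │ │ ╵ └───┘ └─┐ └─┤
│↓ ↲│   │ │ │           │   │
│ ╶─┤ ┌─┘ ╵ ├─────╴ ┌───┼─╴ │
│↳ ↓│ │     │       │   │   │
├─╴ │ └─────┘ ╶─┬───┘ ╷ ╵ ╷ │
│  Q│           │     │   │ │
│ ┌─┴─┬───────┐ │ ╶─┬─┴───┘ │
│ │   │       │ │   │       │
│ │ ╷ ╵ ┌───┐ │ └─┐ └───────┤
│ │ │   │   │ │   │         │
│ ╵ ├───┘ ╷ │ └─┐ ├───────╴ │
│   │     │ │   │ │         │
├───┘ ┌───┤ ├─╴ │ │ ┌─┬───┐ │
│     │   │ │   │ │ │ │   │ │
│ ╷ ╷ │ ╷ └─┤ ┌─┴─┤ │ ╵ ╷ │ │
│ │ │ │ │   │ │   │ │   │ │ │
│ │ └─┘ └─┐ ╵ ╵ ╷ ╵ │ ╶─┤ ╵ │
│ │       │     │   │   │   │
└─┴───────┴─────┴───┴───┴───┘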